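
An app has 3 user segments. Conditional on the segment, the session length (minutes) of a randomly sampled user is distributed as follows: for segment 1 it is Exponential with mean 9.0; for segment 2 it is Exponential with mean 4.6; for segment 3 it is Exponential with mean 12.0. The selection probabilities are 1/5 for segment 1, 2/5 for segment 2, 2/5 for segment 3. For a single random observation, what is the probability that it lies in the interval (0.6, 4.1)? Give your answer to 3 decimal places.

Conditional on each segment, P(0.6 < X < 4.1): 1: 0.301411; 2: 0.467593; 3: 0.240644.
By total probability, P(0.6 < X < 4.1) = 0.2·0.301411 + 0.4·0.467593 + 0.4·0.240644 = 0.343577.

0.344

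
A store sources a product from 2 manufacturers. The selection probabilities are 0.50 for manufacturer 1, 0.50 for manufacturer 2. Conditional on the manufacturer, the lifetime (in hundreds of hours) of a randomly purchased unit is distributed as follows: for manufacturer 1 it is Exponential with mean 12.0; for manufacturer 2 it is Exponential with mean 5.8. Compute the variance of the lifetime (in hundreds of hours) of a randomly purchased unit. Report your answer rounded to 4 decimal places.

98.4300

Per component, 1: μ=12, E[X²]=288; 2: μ=5.8, E[X²]=67.28.
E[X] = 0.5·12 + 0.5·5.8 = 8.9.
E[X²] = 0.5·288 + 0.5·67.28 = 177.64.
Var(X) = E[X²] − (E[X])² = 177.64 − 79.21 = 98.43.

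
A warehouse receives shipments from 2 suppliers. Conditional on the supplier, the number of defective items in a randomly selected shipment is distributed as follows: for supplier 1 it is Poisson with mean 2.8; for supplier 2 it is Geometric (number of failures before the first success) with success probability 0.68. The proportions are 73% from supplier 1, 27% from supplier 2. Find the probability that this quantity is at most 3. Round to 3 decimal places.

Conditional on each supplier, P(X ≤ 3): 1: 0.691937; 2: 0.989514.
By total probability, P(X ≤ 3) = 0.73·0.691937 + 0.27·0.989514 = 0.772283.

0.772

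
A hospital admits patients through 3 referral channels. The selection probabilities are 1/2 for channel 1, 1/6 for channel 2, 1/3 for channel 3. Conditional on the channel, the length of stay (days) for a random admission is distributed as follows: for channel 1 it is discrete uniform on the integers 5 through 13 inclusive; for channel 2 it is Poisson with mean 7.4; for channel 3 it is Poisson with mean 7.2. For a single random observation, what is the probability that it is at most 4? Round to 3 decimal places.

0.075

Conditional on each channel, P(X ≤ 4): 1: 0; 2: 0.139525; 3: 0.155516.
By total probability, P(X ≤ 4) = 0.5·0 + 0.166667·0.139525 + 0.333333·0.155516 = 0.0750928.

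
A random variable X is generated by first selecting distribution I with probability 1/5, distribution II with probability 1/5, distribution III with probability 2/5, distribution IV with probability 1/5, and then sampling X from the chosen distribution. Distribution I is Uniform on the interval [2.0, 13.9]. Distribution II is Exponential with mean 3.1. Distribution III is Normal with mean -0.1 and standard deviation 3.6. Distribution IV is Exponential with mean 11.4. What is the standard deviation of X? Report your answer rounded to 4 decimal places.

Per component, I: μ=7.95, E[X²]=75.0033; II: μ=3.1, E[X²]=19.22; III: μ=-0.1, E[X²]=12.97; IV: μ=11.4, E[X²]=259.92.
E[X] = 0.2·7.95 + 0.2·3.1 + 0.4·-0.1 + 0.2·11.4 = 4.45.
E[X²] = 0.2·75.0033 + 0.2·19.22 + 0.4·12.97 + 0.2·259.92 = 76.0167.
Var(X) = E[X²] − (E[X])² = 76.0167 − 19.8025 = 56.2142.
SD(X) = √56.2142 = 7.49761.

7.4976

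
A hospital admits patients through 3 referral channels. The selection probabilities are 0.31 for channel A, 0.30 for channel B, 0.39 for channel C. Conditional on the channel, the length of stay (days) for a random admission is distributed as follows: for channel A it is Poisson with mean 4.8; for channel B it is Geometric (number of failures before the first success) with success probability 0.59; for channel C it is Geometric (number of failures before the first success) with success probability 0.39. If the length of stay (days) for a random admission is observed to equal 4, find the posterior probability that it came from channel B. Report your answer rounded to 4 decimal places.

0.0606

Likelihoods P(X=4 | ·): A: 0.182029; B: 0.016672; C: 0.0539988.
Posterior ∝ prior × likelihood. Numerator for B: 0.3·0.016672 = 0.0050016.
Normalizing constant: 0.31·0.182029 + 0.3·0.016672 + 0.39·0.0539988 = 0.0824901.
P(B | observation) = 0.0050016 / 0.0824901 = 0.0606327.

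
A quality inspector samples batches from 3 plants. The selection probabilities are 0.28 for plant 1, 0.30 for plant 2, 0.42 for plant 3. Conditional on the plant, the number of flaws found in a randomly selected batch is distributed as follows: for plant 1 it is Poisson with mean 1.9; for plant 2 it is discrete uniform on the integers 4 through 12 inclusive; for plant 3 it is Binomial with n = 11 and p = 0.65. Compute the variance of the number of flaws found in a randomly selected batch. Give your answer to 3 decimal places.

10.041

Per component, 1: μ=1.9, E[X²]=5.51; 2: μ=8, E[X²]=70.6667; 3: μ=7.15, E[X²]=53.625.
E[X] = 0.28·1.9 + 0.3·8 + 0.42·7.15 = 5.935.
E[X²] = 0.28·5.51 + 0.3·70.6667 + 0.42·53.625 = 45.2653.
Var(X) = E[X²] − (E[X])² = 45.2653 − 35.2242 = 10.0411.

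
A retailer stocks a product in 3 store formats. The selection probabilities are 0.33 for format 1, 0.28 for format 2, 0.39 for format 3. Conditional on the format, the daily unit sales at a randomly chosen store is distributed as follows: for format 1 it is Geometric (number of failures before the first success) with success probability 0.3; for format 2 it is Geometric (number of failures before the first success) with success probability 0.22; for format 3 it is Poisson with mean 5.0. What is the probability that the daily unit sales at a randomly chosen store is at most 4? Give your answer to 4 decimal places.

0.6455

Conditional on each format, P(X ≤ 4): 1: 0.83193; 2: 0.711283; 3: 0.440493.
By total probability, P(X ≤ 4) = 0.33·0.83193 + 0.28·0.711283 + 0.39·0.440493 = 0.645488.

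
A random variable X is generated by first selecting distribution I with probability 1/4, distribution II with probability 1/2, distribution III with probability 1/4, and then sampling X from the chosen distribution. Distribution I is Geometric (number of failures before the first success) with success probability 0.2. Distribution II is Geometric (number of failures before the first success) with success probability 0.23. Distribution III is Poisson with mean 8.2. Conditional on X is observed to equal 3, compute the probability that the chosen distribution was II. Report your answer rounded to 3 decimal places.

0.622

Likelihoods P(X=3 | ·): I: 0.1024; II: 0.105003; III: 0.0252392.
Posterior ∝ prior × likelihood. Numerator for II: 0.5·0.105003 = 0.0525013.
Normalizing constant: 0.25·0.1024 + 0.5·0.105003 + 0.25·0.0252392 = 0.0844111.
P(II | observation) = 0.0525013 / 0.0844111 = 0.621971.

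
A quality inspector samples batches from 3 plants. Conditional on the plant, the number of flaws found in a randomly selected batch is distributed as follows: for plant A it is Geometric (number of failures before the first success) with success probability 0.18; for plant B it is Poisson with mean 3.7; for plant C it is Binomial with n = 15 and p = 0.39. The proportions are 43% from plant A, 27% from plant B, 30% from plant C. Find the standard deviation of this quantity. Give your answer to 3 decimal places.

3.692

Per component, A: μ=4.55556, E[X²]=46.0617; B: μ=3.7, E[X²]=17.39; C: μ=5.85, E[X²]=37.791.
E[X] = 0.43·4.55556 + 0.27·3.7 + 0.3·5.85 = 4.71289.
E[X²] = 0.43·46.0617 + 0.27·17.39 + 0.3·37.791 = 35.8391.
Var(X) = E[X²] − (E[X])² = 35.8391 − 22.2113 = 13.6278.
SD(X) = √13.6278 = 3.69159.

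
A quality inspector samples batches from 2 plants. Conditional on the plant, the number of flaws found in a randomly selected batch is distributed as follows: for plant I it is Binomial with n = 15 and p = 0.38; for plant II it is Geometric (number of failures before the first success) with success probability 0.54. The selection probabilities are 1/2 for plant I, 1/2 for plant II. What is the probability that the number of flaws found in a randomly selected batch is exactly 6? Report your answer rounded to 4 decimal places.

Conditional on each plant, P(X = 6): I: 0.204; II: 0.00511612.
By total probability, P(X = 6) = 0.5·0.204 + 0.5·0.00511612 = 0.104558.

0.1046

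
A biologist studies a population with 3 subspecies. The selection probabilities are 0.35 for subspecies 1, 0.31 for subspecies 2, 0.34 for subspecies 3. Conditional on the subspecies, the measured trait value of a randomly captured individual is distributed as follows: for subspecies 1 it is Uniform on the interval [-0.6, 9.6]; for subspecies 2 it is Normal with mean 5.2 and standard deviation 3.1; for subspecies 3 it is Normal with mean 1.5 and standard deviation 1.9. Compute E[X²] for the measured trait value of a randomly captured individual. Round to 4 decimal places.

23.4759

For each component E[X²] = Var + (mean)², giving 1: 28.92; 2: 36.65; 3: 5.86.
Overall E[X²] = 0.35·28.92 + 0.31·36.65 + 0.34·5.86 = 23.4759.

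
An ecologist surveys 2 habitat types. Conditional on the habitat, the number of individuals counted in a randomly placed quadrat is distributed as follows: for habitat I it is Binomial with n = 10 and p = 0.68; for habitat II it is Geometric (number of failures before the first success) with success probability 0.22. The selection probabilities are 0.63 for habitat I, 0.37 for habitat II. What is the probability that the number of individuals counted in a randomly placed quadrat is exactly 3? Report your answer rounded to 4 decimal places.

0.0468

Conditional on each habitat, P(X = 3): I: 0.0129646; II: 0.104401.
By total probability, P(X = 3) = 0.63·0.0129646 + 0.37·0.104401 = 0.0467962.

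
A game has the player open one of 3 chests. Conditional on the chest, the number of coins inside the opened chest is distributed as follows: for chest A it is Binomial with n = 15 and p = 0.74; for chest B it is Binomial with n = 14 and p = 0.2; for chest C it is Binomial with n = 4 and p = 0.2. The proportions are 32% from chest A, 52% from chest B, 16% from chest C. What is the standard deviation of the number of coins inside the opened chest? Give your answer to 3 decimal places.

4.407

Per component, A: μ=11.1, E[X²]=126.096; B: μ=2.8, E[X²]=10.08; C: μ=0.8, E[X²]=1.28.
E[X] = 0.32·11.1 + 0.52·2.8 + 0.16·0.8 = 5.136.
E[X²] = 0.32·126.096 + 0.52·10.08 + 0.16·1.28 = 45.7971.
Var(X) = E[X²] − (E[X])² = 45.7971 − 26.3785 = 19.4186.
SD(X) = √19.4186 = 4.40666.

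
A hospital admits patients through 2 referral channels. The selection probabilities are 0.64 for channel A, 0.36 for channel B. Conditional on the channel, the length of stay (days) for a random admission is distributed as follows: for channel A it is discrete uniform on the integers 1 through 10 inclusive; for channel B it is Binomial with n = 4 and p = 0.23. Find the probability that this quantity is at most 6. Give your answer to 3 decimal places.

Conditional on each channel, P(X ≤ 6): A: 0.6; B: 1.
By total probability, P(X ≤ 6) = 0.64·0.6 + 0.36·1 = 0.744.

0.744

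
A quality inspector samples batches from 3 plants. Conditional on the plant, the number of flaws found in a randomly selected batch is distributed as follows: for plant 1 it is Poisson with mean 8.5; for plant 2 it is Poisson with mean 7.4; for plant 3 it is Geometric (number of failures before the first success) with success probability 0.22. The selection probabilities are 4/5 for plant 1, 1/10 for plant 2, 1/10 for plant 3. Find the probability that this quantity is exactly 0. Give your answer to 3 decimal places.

0.022

Conditional on each plant, P(X = 0): 1: 0.000203468; 2: 0.000611253; 3: 0.22.
By total probability, P(X = 0) = 0.8·0.000203468 + 0.1·0.000611253 + 0.1·0.22 = 0.0222239.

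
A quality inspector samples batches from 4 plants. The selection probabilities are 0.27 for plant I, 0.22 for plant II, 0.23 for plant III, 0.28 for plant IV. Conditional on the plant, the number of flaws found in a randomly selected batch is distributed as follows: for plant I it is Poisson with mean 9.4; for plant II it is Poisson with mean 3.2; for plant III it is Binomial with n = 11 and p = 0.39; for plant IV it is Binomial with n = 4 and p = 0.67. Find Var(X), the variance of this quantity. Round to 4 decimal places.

11.6541

Per component, I: μ=9.4, E[X²]=97.76; II: μ=3.2, E[X²]=13.44; III: μ=4.29, E[X²]=21.021; IV: μ=2.68, E[X²]=8.0668.
E[X] = 0.27·9.4 + 0.22·3.2 + 0.23·4.29 + 0.28·2.68 = 4.9791.
E[X²] = 0.27·97.76 + 0.22·13.44 + 0.23·21.021 + 0.28·8.0668 = 36.4455.
Var(X) = E[X²] − (E[X])² = 36.4455 − 24.7914 = 11.6541.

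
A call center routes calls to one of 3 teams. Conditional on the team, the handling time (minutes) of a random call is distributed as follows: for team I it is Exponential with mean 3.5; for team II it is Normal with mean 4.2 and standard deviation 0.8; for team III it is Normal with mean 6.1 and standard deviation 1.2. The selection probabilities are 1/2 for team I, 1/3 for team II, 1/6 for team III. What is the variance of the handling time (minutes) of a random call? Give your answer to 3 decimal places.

Per component, I: μ=3.5, E[X²]=24.5; II: μ=4.2, E[X²]=18.28; III: μ=6.1, E[X²]=38.65.
E[X] = 0.5·3.5 + 0.333333·4.2 + 0.166667·6.1 = 4.16667.
E[X²] = 0.5·24.5 + 0.333333·18.28 + 0.166667·38.65 = 24.785.
Var(X) = E[X²] − (E[X])² = 24.785 − 17.3611 = 7.42389.

7.424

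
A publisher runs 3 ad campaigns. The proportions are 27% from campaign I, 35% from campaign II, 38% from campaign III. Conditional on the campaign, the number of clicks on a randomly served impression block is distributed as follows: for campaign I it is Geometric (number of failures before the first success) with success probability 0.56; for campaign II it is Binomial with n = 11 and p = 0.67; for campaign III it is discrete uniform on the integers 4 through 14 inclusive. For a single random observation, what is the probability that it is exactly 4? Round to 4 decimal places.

Conditional on each campaign, P(X = 4): I: 0.0209893; II: 0.0283407; III: 0.0909091.
By total probability, P(X = 4) = 0.27·0.0209893 + 0.35·0.0283407 + 0.38·0.0909091 = 0.0501318.

0.0501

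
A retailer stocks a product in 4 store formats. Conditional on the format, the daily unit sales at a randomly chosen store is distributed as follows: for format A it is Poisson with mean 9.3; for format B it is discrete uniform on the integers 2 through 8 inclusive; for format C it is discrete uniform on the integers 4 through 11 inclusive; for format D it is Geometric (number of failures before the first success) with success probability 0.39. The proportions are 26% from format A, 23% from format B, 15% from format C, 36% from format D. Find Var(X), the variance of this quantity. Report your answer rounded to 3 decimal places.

15.499

Per component, A: μ=9.3, E[X²]=95.79; B: μ=5, E[X²]=29; C: μ=7.5, E[X²]=61.5; D: μ=1.5641, E[X²]=6.45694.
E[X] = 0.26·9.3 + 0.23·5 + 0.15·7.5 + 0.36·1.5641 = 5.25608.
E[X²] = 0.26·95.79 + 0.23·29 + 0.15·61.5 + 0.36·6.45694 = 43.1249.
Var(X) = E[X²] − (E[X])² = 43.1249 − 27.6263 = 15.4986.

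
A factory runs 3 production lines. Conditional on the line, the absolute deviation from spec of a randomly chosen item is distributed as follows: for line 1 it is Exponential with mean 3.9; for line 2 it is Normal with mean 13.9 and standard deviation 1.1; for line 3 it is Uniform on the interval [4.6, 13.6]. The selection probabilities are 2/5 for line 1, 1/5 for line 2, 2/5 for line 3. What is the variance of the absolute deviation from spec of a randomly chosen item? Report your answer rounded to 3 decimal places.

Per component, 1: μ=3.9, E[X²]=30.42; 2: μ=13.9, E[X²]=194.42; 3: μ=9.1, E[X²]=89.56.
E[X] = 0.4·3.9 + 0.2·13.9 + 0.4·9.1 = 7.98.
E[X²] = 0.4·30.42 + 0.2·194.42 + 0.4·89.56 = 86.876.
Var(X) = E[X²] − (E[X])² = 86.876 − 63.6804 = 23.1956.

23.196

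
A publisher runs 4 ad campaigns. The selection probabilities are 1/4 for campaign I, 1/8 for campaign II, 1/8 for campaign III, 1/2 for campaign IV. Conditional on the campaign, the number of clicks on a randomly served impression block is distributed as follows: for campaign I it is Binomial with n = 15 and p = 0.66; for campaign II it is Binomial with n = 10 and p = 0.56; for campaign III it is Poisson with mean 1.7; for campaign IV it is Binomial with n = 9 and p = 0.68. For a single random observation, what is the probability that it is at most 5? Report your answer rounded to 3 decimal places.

Conditional on each campaign, P(X ≤ 5): I: 0.00993365; II: 0.469581; III: 0.992001; IV: 0.31728.
By total probability, P(X ≤ 5) = 0.25·0.00993365 + 0.125·0.469581 + 0.125·0.992001 + 0.5·0.31728 = 0.343821.

0.344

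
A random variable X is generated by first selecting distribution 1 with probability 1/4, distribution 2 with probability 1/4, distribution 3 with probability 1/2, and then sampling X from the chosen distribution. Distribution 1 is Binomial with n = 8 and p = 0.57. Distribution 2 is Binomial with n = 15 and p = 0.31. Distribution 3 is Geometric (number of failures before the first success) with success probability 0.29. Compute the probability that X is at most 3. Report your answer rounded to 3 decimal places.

Conditional on each component, P(X ≤ 3): 1: 0.22353; 2: 0.268561; 3: 0.745883.
By total probability, P(X ≤ 3) = 0.25·0.22353 + 0.25·0.268561 + 0.5·0.745883 = 0.495964.

0.496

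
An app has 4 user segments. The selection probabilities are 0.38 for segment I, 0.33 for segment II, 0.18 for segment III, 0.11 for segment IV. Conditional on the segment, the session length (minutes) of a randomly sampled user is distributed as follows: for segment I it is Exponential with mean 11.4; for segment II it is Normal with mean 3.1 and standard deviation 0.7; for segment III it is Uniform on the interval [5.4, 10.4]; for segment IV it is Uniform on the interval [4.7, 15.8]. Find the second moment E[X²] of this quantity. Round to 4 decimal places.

126.3977

For each component E[X²] = Var + (mean)², giving I: 259.92; II: 10.1; III: 64.4933; IV: 115.33.
Overall E[X²] = 0.38·259.92 + 0.33·10.1 + 0.18·64.4933 + 0.11·115.33 = 126.398.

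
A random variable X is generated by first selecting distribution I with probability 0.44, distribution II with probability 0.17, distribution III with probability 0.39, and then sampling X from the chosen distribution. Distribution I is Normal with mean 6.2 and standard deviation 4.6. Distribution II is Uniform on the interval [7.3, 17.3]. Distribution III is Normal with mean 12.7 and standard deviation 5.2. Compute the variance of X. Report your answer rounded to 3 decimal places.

Per component, I: μ=6.2, E[X²]=59.6; II: μ=12.3, E[X²]=159.623; III: μ=12.7, E[X²]=188.33.
E[X] = 0.44·6.2 + 0.17·12.3 + 0.39·12.7 = 9.772.
E[X²] = 0.44·59.6 + 0.17·159.623 + 0.39·188.33 = 126.809.
Var(X) = E[X²] − (E[X])² = 126.809 − 95.492 = 31.3167.

31.317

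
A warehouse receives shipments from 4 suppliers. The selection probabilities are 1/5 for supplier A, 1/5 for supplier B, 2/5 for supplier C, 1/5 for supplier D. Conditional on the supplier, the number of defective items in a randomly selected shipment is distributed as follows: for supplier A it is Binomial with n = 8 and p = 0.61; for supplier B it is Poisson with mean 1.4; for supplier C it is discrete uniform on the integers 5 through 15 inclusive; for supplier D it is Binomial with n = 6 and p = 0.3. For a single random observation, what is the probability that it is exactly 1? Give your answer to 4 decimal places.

Conditional on each supplier, P(X = 1): A: 0.00669687; B: 0.345236; C: 0; D: 0.302526.
By total probability, P(X = 1) = 0.2·0.00669687 + 0.2·0.345236 + 0.4·0 + 0.2·0.302526 = 0.130892.

0.1309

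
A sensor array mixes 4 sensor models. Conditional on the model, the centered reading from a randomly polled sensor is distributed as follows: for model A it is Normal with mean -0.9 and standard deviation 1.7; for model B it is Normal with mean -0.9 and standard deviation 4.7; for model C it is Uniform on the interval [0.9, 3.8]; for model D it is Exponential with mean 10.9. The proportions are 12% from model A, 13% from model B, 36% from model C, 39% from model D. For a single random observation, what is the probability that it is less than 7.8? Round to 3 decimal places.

0.805

Conditional on each model, P(X < 7.8): A: 1; B: 0.96792; C: 1; D: 0.5111.
By total probability, P(X < 7.8) = 0.12·1 + 0.13·0.96792 + 0.36·1 + 0.39·0.5111 = 0.805158.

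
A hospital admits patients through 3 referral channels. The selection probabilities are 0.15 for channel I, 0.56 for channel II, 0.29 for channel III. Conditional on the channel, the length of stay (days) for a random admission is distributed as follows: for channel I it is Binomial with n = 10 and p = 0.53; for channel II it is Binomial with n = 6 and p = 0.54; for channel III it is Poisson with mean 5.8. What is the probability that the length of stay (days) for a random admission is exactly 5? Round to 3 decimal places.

0.155

Conditional on each channel, P(X = 5): I: 0.241696; II: 0.12673; III: 0.165596.
By total probability, P(X = 5) = 0.15·0.241696 + 0.56·0.12673 + 0.29·0.165596 = 0.155246.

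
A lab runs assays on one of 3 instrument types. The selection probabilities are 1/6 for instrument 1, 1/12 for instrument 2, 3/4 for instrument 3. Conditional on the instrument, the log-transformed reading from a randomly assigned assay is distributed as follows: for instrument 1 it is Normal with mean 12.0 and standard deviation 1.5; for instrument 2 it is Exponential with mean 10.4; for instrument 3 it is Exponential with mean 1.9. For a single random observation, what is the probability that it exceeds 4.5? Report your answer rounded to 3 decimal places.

0.291

Conditional on each instrument, P(X > 4.5): 1: 1; 2: 0.64876; 3: 0.0936284.
By total probability, P(X > 4.5) = 0.166667·1 + 0.0833333·0.64876 + 0.75·0.0936284 = 0.290951.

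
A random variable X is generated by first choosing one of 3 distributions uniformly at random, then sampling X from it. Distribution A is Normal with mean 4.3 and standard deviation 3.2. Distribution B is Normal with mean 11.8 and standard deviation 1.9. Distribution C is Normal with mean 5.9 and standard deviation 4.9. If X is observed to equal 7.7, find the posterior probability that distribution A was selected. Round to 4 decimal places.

Likelihoods f(7.7 | ·): A: 0.0708959; B: 0.0204648; C: 0.0761047.
Posterior ∝ prior × likelihood. Numerator for A: 0.333333·0.0708959 = 0.023632.
Normalizing constant: 0.333333·0.0708959 + 0.333333·0.0204648 + 0.333333·0.0761047 = 0.0558218.
P(A | observation) = 0.023632 / 0.0558218 = 0.423347.

0.4233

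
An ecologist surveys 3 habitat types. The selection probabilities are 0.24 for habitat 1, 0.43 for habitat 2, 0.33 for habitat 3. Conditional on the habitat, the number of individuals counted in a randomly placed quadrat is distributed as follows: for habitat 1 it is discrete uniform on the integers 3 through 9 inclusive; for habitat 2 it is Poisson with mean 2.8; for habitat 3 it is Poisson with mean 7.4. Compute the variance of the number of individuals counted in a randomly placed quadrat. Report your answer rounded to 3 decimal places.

Per component, 1: μ=6, E[X²]=40; 2: μ=2.8, E[X²]=10.64; 3: μ=7.4, E[X²]=62.16.
E[X] = 0.24·6 + 0.43·2.8 + 0.33·7.4 = 5.086.
E[X²] = 0.24·40 + 0.43·10.64 + 0.33·62.16 = 34.688.
Var(X) = E[X²] − (E[X])² = 34.688 − 25.8674 = 8.8206.

8.821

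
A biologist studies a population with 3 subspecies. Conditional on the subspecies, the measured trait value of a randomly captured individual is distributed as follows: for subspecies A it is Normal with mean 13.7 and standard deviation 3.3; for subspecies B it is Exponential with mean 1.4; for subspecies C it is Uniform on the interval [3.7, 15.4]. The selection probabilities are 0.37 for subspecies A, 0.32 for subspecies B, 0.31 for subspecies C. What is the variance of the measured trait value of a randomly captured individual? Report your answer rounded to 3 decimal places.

34.670

Per component, A: μ=13.7, E[X²]=198.58; B: μ=1.4, E[X²]=3.92; C: μ=9.55, E[X²]=102.61.
E[X] = 0.37·13.7 + 0.32·1.4 + 0.31·9.55 = 8.4775.
E[X²] = 0.37·198.58 + 0.32·3.92 + 0.31·102.61 = 106.538.
Var(X) = E[X²] − (E[X])² = 106.538 − 71.868 = 34.6701.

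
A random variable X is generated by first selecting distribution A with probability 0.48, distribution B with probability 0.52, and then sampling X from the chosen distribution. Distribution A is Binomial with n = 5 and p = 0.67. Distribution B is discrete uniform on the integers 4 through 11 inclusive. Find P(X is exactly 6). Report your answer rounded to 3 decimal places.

Conditional on each component, P(X = 6): A: 0; B: 0.125.
By total probability, P(X = 6) = 0.48·0 + 0.52·0.125 = 0.065.

0.065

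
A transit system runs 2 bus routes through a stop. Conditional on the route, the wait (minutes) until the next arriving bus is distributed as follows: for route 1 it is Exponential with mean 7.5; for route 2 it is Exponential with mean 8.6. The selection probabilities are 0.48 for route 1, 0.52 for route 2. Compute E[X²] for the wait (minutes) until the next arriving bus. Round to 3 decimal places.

For each component E[X²] = Var + (mean)², giving 1: 112.5; 2: 147.92.
Overall E[X²] = 0.48·112.5 + 0.52·147.92 = 130.918.

130.918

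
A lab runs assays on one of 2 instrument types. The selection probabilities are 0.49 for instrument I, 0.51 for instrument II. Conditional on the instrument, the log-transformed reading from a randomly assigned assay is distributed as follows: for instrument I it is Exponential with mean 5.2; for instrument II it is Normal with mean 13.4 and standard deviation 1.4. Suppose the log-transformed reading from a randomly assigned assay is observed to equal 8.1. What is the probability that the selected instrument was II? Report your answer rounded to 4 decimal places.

0.0056

Likelihoods f(8.1 | ·): I: 0.0405041; II: 0.000220144.
Posterior ∝ prior × likelihood. Numerator for II: 0.51·0.000220144 = 0.000112274.
Normalizing constant: 0.49·0.0405041 + 0.51·0.000220144 = 0.0199593.
P(II | observation) = 0.000112274 / 0.0199593 = 0.00562513.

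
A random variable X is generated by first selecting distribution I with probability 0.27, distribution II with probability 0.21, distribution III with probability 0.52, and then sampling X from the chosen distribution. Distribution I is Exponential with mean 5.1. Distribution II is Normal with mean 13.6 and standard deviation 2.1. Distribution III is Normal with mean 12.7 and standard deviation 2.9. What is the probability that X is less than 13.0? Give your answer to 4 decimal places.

Conditional on each component, P(X < 13.0): I: 0.921842; II: 0.387548; III: 0.541196.
By total probability, P(X < 13.0) = 0.27·0.921842 + 0.21·0.387548 + 0.52·0.541196 = 0.611705.

0.6117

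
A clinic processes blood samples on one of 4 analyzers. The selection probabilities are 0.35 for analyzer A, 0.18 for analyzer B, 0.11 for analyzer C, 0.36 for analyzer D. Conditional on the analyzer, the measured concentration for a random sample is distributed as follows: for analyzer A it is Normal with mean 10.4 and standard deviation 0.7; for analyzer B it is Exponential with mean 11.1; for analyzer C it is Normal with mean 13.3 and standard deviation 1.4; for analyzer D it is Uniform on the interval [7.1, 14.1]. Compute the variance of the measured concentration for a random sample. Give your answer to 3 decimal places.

Per component, A: μ=10.4, E[X²]=108.65; B: μ=11.1, E[X²]=246.42; C: μ=13.3, E[X²]=178.85; D: μ=10.6, E[X²]=116.443.
E[X] = 0.35·10.4 + 0.18·11.1 + 0.11·13.3 + 0.36·10.6 = 10.917.
E[X²] = 0.35·108.65 + 0.18·246.42 + 0.11·178.85 + 0.36·116.443 = 143.976.
Var(X) = E[X²] − (E[X])² = 143.976 − 119.181 = 24.7953.

24.795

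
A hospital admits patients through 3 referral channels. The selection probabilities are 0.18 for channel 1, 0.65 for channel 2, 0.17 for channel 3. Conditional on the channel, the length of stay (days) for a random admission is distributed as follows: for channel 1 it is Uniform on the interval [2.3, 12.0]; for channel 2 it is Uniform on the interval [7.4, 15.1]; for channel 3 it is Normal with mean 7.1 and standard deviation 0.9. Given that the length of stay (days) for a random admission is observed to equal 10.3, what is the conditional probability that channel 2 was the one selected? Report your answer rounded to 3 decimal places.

Likelihoods f(10.3 | ·): 1: 0.103093; 2: 0.12987; 3: 0.000797072.
Posterior ∝ prior × likelihood. Numerator for 2: 0.65·0.12987 = 0.0844156.
Normalizing constant: 0.18·0.103093 + 0.65·0.12987 + 0.17·0.000797072 = 0.103108.
P(2 | observation) = 0.0844156 / 0.103108 = 0.818712.

0.819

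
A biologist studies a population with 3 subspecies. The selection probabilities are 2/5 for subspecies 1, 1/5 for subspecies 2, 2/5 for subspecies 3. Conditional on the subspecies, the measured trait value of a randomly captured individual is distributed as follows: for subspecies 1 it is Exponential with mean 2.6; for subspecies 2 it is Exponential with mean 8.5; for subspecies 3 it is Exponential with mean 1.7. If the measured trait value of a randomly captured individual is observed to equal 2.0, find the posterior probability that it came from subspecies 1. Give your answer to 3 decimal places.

Likelihoods f(2.0 | ·): 1: 0.178219; 2: 0.092981; 3: 0.181391.
Posterior ∝ prior × likelihood. Numerator for 1: 0.4·0.178219 = 0.0712876.
Normalizing constant: 0.4·0.178219 + 0.2·0.092981 + 0.4·0.181391 = 0.16244.
P(1 | observation) = 0.0712876 / 0.16244 = 0.438854.

0.439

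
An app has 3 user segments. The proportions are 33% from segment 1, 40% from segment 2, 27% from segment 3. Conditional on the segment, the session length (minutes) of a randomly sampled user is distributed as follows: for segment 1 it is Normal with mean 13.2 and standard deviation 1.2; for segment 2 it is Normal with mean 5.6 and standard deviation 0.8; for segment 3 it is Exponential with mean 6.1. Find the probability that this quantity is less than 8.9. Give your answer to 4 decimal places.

Conditional on each segment, P(X < 8.9): 1: 0.000169619; 2: 0.999981; 3: 0.767535.
By total probability, P(X < 8.9) = 0.33·0.000169619 + 0.4·0.999981 + 0.27·0.767535 = 0.607283.

0.6073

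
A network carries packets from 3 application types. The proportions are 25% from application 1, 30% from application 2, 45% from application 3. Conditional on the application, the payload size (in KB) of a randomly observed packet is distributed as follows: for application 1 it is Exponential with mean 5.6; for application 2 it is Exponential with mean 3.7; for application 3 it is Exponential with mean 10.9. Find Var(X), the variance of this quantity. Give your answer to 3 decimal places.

75.841

Per component, 1: μ=5.6, E[X²]=62.72; 2: μ=3.7, E[X²]=27.38; 3: μ=10.9, E[X²]=237.62.
E[X] = 0.25·5.6 + 0.3·3.7 + 0.45·10.9 = 7.415.
E[X²] = 0.25·62.72 + 0.3·27.38 + 0.45·237.62 = 130.823.
Var(X) = E[X²] − (E[X])² = 130.823 − 54.9822 = 75.8408.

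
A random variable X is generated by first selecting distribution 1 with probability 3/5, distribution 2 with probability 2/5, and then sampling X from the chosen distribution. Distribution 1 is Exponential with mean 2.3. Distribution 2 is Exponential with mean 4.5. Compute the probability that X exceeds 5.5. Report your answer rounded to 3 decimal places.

0.173

Conditional on each component, P(X > 5.5): 1: 0.0915102; 2: 0.294575.
By total probability, P(X > 5.5) = 0.6·0.0915102 + 0.4·0.294575 = 0.172736.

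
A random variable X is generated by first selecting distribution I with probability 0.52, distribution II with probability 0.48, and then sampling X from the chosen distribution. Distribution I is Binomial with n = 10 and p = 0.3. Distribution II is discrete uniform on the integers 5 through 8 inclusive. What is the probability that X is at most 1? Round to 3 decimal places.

0.078

Conditional on each component, P(X ≤ 1): I: 0.149308; II: 0.
By total probability, P(X ≤ 1) = 0.52·0.149308 + 0.48·0 = 0.0776403.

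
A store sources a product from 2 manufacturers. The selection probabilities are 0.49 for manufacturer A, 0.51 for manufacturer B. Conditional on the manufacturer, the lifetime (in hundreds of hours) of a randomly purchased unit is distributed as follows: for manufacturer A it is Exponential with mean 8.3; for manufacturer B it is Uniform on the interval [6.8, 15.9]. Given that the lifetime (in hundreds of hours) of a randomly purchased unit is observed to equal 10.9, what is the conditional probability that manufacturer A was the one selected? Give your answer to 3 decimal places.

0.221

Likelihoods f(10.9 | ·): A: 0.0324029; B: 0.10989.
Posterior ∝ prior × likelihood. Numerator for A: 0.49·0.0324029 = 0.0158774.
Normalizing constant: 0.49·0.0324029 + 0.51·0.10989 = 0.0719214.
P(A | observation) = 0.0158774 / 0.0719214 = 0.220761.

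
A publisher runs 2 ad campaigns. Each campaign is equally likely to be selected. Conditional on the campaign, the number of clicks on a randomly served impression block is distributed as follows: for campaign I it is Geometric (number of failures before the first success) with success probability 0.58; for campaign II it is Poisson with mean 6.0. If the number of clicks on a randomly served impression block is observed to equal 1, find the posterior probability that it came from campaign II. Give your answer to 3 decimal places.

0.058

Likelihoods P(X=1 | ·): I: 0.2436; II: 0.0148725.
Posterior ∝ prior × likelihood. Numerator for II: 0.5·0.0148725 = 0.00743626.
Normalizing constant: 0.5·0.2436 + 0.5·0.0148725 = 0.129236.
P(II | observation) = 0.00743626 / 0.129236 = 0.05754.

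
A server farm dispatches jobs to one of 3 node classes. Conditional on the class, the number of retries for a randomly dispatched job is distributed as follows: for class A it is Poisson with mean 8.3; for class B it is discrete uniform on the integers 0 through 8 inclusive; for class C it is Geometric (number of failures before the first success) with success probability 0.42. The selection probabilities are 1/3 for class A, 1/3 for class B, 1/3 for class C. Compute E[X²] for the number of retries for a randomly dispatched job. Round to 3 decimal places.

35.017

For each component E[X²] = Var + (mean)², giving A: 77.19; B: 22.6667; C: 5.19501.
Overall E[X²] = 0.333333·77.19 + 0.333333·22.6667 + 0.333333·5.19501 = 35.0172.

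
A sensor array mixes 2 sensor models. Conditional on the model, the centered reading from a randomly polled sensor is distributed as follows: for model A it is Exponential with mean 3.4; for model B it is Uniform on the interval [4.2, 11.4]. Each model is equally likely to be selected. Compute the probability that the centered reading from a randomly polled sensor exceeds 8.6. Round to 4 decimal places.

0.2343

Conditional on each model, P(X > 8.6): A: 0.0797059; B: 0.388889.
By total probability, P(X > 8.6) = 0.5·0.0797059 + 0.5·0.388889 = 0.234297.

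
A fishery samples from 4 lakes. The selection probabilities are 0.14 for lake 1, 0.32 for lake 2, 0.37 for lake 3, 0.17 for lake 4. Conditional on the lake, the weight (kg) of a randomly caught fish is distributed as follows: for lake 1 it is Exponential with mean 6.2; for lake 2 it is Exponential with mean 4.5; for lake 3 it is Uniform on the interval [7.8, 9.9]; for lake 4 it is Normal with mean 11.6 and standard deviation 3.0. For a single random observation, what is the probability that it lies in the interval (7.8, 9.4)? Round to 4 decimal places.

0.3298

Conditional on each lake, P(7.8 < X < 9.4): 1: 0.0646434; 2: 0.0528698; 3: 0.761905; 4: 0.12904.
By total probability, P(7.8 < X < 9.4) = 0.14·0.0646434 + 0.32·0.0528698 + 0.37·0.761905 + 0.17·0.12904 = 0.32981.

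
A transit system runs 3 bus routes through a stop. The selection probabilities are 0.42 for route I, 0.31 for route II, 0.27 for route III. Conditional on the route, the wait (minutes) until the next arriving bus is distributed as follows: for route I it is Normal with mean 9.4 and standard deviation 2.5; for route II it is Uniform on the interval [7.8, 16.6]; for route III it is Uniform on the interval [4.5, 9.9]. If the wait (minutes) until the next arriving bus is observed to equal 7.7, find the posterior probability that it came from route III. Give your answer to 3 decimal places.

0.485

Likelihoods f(7.7 | ·): I: 0.126637; II: 0; III: 0.185185.
Posterior ∝ prior × likelihood. Numerator for III: 0.27·0.185185 = 0.05.
Normalizing constant: 0.42·0.126637 + 0.31·0 + 0.27·0.185185 = 0.103188.
P(III | observation) = 0.05 / 0.103188 = 0.484554.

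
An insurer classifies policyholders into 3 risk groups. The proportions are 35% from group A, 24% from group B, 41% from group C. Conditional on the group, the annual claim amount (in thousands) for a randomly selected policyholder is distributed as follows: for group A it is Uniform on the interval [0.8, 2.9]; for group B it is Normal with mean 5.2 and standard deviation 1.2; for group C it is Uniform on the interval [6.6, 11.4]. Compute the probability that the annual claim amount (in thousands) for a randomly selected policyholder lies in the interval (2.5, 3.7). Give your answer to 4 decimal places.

Conditional on each group, P(2.5 < X < 3.7): A: 0.190476; B: 0.0934253; C: 0.
By total probability, P(2.5 < X < 3.7) = 0.35·0.190476 + 0.24·0.0934253 + 0.41·0 = 0.0890887.

0.0891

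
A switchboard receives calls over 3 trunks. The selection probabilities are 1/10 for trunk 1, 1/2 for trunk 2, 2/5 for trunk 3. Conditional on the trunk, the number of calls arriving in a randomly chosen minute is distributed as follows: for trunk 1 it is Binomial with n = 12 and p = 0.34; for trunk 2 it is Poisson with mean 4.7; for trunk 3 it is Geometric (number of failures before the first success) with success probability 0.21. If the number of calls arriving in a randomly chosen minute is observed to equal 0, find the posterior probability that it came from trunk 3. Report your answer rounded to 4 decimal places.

Likelihoods P(X=0 | ·): 1: 0.00683168; 2: 0.00909528; 3: 0.21.
Posterior ∝ prior × likelihood. Numerator for 3: 0.4·0.21 = 0.084.
Normalizing constant: 0.1·0.00683168 + 0.5·0.00909528 + 0.4·0.21 = 0.0892308.
P(3 | observation) = 0.084 / 0.0892308 = 0.941379.

0.9414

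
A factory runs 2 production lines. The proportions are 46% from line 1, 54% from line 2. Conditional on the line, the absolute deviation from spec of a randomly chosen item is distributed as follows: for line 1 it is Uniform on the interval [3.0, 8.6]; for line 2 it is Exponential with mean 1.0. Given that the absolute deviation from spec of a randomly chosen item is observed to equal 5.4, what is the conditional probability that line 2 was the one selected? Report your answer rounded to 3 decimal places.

Likelihoods f(5.4 | ·): 1: 0.178571; 2: 0.00451658.
Posterior ∝ prior × likelihood. Numerator for 2: 0.54·0.00451658 = 0.00243895.
Normalizing constant: 0.46·0.178571 + 0.54·0.00451658 = 0.0845818.
P(2 | observation) = 0.00243895 / 0.0845818 = 0.0288354.

0.029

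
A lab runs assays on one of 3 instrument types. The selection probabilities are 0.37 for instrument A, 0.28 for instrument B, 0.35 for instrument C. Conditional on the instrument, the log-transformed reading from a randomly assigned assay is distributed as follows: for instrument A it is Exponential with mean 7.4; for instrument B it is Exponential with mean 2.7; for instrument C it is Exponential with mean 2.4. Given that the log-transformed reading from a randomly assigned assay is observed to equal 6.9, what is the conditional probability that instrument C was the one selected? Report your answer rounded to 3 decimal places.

0.229

Likelihoods f(6.9 | ·): A: 0.0531885; B: 0.0287589; C: 0.0235067.
Posterior ∝ prior × likelihood. Numerator for C: 0.35·0.0235067 = 0.00822735.
Normalizing constant: 0.37·0.0531885 + 0.28·0.0287589 + 0.35·0.0235067 = 0.0359596.
P(C | observation) = 0.00822735 / 0.0359596 = 0.228794.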